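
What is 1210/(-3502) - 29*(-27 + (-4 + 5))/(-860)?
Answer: -920277/752930 ≈ -1.2223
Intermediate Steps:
1210/(-3502) - 29*(-27 + (-4 + 5))/(-860) = 1210*(-1/3502) - 29*(-27 + 1)*(-1/860) = -605/1751 - 29*(-26)*(-1/860) = -605/1751 + 754*(-1/860) = -605/1751 - 377/430 = -920277/752930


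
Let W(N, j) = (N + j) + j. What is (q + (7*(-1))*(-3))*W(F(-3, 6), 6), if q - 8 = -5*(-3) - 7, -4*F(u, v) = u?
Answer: 1887/4 ≈ 471.75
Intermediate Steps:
F(u, v) = -u/4
q = 16 (q = 8 + (-5*(-3) - 7) = 8 + (15 - 7) = 8 + 8 = 16)
W(N, j) = N + 2*j
(q + (7*(-1))*(-3))*W(F(-3, 6), 6) = (16 + (7*(-1))*(-3))*(-1/4*(-3) + 2*6) = (16 - 7*(-3))*(3/4 + 12) = (16 + 21)*(51/4) = 37*(51/4) = 1887/4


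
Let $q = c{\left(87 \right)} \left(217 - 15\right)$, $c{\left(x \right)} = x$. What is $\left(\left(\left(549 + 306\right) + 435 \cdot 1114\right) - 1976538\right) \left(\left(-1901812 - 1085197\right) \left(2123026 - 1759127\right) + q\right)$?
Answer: $1620772717810905081$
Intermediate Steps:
$q = 17574$ ($q = 87 \left(217 - 15\right) = 87 \cdot 202 = 17574$)
$\left(\left(\left(549 + 306\right) + 435 \cdot 1114\right) - 1976538\right) \left(\left(-1901812 - 1085197\right) \left(2123026 - 1759127\right) + q\right) = \left(\left(\left(549 + 306\right) + 435 \cdot 1114\right) - 1976538\right) \left(\left(-1901812 - 1085197\right) \left(2123026 - 1759127\right) + 17574\right) = \left(\left(855 + 484590\right) - 1976538\right) \left(\left(-2987009\right) 363899 + 17574\right) = \left(485445 - 1976538\right) \left(-1086969588091 + 17574\right) = \left(-1491093\right) \left(-1086969570517\right) = 1620772717810905081$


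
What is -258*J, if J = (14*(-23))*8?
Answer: 664608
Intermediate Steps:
J = -2576 (J = -322*8 = -2576)
-258*J = -258*(-2576) = 664608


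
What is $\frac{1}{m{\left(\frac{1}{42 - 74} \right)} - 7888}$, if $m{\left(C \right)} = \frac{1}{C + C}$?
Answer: $- \frac{1}{7904} \approx -0.00012652$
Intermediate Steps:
$m{\left(C \right)} = \frac{1}{2 C}$
$\frac{1}{m{\left(\frac{1}{42 - 74} \right)} - 7888} = \frac{1}{\frac{1}{2 \frac{1}{42 - 74}} - 7888} = \frac{1}{\frac{1}{2 \frac{1}{-32}} - 7888} = \frac{1}{\frac{1}{2 \left(- \frac{1}{32}\right)} - 7888} = \frac{1}{\frac{1}{2} \left(-32\right) - 7888} = \frac{1}{-16 - 7888} = \frac{1}{-7904} = - \frac{1}{7904}$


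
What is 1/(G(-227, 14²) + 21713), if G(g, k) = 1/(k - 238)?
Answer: 42/911945 ≈ 4.6055e-5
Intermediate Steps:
G(g, k) = 1/(-238 + k)
1/(G(-227, 14²) + 21713) = 1/(1/(-238 + 14²) + 21713) = 1/(1/(-238 + 196) + 21713) = 1/(1/(-42) + 21713) = 1/(-1/42 + 21713) = 1/(911945/42) = 42/911945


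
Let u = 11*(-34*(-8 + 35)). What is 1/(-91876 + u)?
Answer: -1/101974 ≈ -9.8064e-6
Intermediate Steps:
u = -10098 (u = 11*(-34*27) = 11*(-918) = -10098)
1/(-91876 + u) = 1/(-91876 - 10098) = 1/(-101974) = -1/101974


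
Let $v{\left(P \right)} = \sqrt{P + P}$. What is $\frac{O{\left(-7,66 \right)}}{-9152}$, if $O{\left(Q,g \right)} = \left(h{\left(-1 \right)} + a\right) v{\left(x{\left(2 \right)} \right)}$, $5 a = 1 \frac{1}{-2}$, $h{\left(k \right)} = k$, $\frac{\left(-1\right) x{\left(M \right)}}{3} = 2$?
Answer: $\frac{i \sqrt{3}}{4160} \approx 0.00041636 i$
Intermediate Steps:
$x{\left(M \right)} = -6$ ($x{\left(M \right)} = \left(-3\right) 2 = -6$)
$v{\left(P \right)} = \sqrt{2} \sqrt{P}$ ($v{\left(P \right)} = \sqrt{2 P} = \sqrt{2} \sqrt{P}$)
$a = - \frac{1}{10}$ ($a = \frac{1 \frac{1}{-2}}{5} = \frac{1 \left(- \frac{1}{2}\right)}{5} = \frac{1}{5} \left(- \frac{1}{2}\right) = - \frac{1}{10} \approx -0.1$)
$O{\left(Q,g \right)} = - \frac{11 i \sqrt{3}}{5}$ ($O{\left(Q,g \right)} = \left(-1 - \frac{1}{10}\right) \sqrt{2} \sqrt{-6} = - \frac{11 \sqrt{2} i \sqrt{6}}{10} = - \frac{11 \cdot 2 i \sqrt{3}}{10} = - \frac{11 i \sqrt{3}}{5}$)
$\frac{O{\left(-7,66 \right)}}{-9152} = \frac{\left(- \frac{11}{5}\right) i \sqrt{3}}{-9152} = - \frac{11 i \sqrt{3}}{5} \left(- \frac{1}{9152}\right) = \frac{i \sqrt{3}}{4160}$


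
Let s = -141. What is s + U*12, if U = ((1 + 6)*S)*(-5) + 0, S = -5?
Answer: 1959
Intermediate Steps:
U = 175 (U = ((1 + 6)*(-5))*(-5) + 0 = (7*(-5))*(-5) + 0 = -35*(-5) + 0 = 175 + 0 = 175)
s + U*12 = -141 + 175*12 = -141 + 2100 = 1959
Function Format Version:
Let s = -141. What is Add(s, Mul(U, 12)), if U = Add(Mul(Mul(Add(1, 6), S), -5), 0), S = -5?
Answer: 1959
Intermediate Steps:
U = 175 (U = Add(Mul(Mul(Add(1, 6), -5), -5), 0) = Add(Mul(Mul(7, -5), -5), 0) = Add(Mul(-35, -5), 0) = Add(175, 0) = 175)
Add(s, Mul(U, 12)) = Add(-141, Mul(175, 12)) = Add(-141, 2100) = 1959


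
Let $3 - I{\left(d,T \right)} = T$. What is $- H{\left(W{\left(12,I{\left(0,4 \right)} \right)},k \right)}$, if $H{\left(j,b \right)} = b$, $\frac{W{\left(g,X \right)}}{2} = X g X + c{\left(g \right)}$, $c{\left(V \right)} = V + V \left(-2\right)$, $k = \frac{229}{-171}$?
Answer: $\frac{229}{171} \approx 1.3392$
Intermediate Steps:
$I{\left(d,T \right)} = 3 - T$
$k = - \frac{229}{171}$ ($k = 229 \left(- \frac{1}{171}\right) = - \frac{229}{171} \approx -1.3392$)
$c{\left(V \right)} = - V$ ($c{\left(V \right)} = V - 2 V = - V$)
$W{\left(g,X \right)} = - 2 g + 2 g X^{2}$ ($W{\left(g,X \right)} = 2 \left(X g X - g\right) = 2 \left(g X^{2} - g\right) = 2 \left(- g + g X^{2}\right) = - 2 g + 2 g X^{2}$)
$- H{\left(W{\left(12,I{\left(0,4 \right)} \right)},k \right)} = \left(-1\right) \left(- \frac{229}{171}\right) = \frac{229}{171}$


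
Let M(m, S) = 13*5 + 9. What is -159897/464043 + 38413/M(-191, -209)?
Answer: 5937817127/11446394 ≈ 518.75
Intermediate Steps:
M(m, S) = 74 (M(m, S) = 65 + 9 = 74)
-159897/464043 + 38413/M(-191, -209) = -159897/464043 + 38413/74 = -159897*1/464043 + 38413*(1/74) = -53299/154681 + 38413/74 = 5937817127/11446394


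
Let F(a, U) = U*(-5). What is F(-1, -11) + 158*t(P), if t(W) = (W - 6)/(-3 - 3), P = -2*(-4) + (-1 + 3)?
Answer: -151/3 ≈ -50.333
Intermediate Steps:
P = 10 (P = 8 + 2 = 10)
t(W) = 1 - W/6 (t(W) = (-6 + W)/(-6) = (-6 + W)*(-1/6) = 1 - W/6)
F(a, U) = -5*U
F(-1, -11) + 158*t(P) = -5*(-11) + 158*(1 - 1/6*10) = 55 + 158*(1 - 5/3) = 55 + 158*(-2/3) = 55 - 316/3 = -151/3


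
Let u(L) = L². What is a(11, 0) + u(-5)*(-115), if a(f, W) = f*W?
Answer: -2875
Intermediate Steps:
a(f, W) = W*f
a(11, 0) + u(-5)*(-115) = 0*11 + (-5)²*(-115) = 0 + 25*(-115) = 0 - 2875 = -2875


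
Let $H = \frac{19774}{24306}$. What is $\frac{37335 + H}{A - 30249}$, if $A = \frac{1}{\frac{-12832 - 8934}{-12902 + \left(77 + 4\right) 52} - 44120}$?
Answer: $- \frac{14496344297444569}{11744753290709489} \approx -1.2343$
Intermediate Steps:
$H = \frac{9887}{12153}$ ($H = 19774 \cdot \frac{1}{24306} = \frac{9887}{12153} \approx 0.81354$)
$A = - \frac{4345}{191690517}$ ($A = \frac{1}{- \frac{21766}{-12902 + 81 \cdot 52} - 44120} = \frac{1}{- \frac{21766}{-12902 + 4212} - 44120} = \frac{1}{- \frac{21766}{-8690} - 44120} = \frac{1}{\left(-21766\right) \left(- \frac{1}{8690}\right) - 44120} = \frac{1}{\frac{10883}{4345} - 44120} = \frac{1}{- \frac{191690517}{4345}} = - \frac{4345}{191690517} \approx -2.2667 \cdot 10^{-5}$)
$\frac{37335 + H}{A - 30249} = \frac{37335 + \frac{9887}{12153}}{- \frac{4345}{191690517} - 30249} = \frac{453742142}{12153 \left(- \frac{5798446453078}{191690517}\right)} = \frac{453742142}{12153} \left(- \frac{191690517}{5798446453078}\right) = - \frac{14496344297444569}{11744753290709489}$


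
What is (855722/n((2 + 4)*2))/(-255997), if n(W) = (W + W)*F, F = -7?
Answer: 61123/3071964 ≈ 0.019897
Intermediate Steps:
n(W) = -14*W (n(W) = (W + W)*(-7) = (2*W)*(-7) = -14*W)
(855722/n((2 + 4)*2))/(-255997) = (855722/((-14*(2 + 4)*2)))/(-255997) = (855722/((-84*2)))*(-1/255997) = (855722/((-14*12)))*(-1/255997) = (855722/(-168))*(-1/255997) = (855722*(-1/168))*(-1/255997) = -61123/12*(-1/255997) = 61123/3071964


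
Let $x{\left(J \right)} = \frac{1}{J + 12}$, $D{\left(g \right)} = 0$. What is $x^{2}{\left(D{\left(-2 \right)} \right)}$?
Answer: $\frac{1}{144} \approx 0.0069444$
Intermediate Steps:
$x{\left(J \right)} = \frac{1}{12 + J}$
$x^{2}{\left(D{\left(-2 \right)} \right)} = \left(\frac{1}{12 + 0}\right)^{2} = \left(\frac{1}{12}\right)^{2} = \frac{1}{144}$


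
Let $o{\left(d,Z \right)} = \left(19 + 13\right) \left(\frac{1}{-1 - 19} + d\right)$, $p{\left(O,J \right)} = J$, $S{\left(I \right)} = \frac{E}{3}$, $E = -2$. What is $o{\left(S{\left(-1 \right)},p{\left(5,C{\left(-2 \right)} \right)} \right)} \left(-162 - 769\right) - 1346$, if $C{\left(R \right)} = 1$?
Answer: $\frac{300074}{15} \approx 20005.0$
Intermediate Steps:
$S{\left(I \right)} = - \frac{2}{3}$
$o{\left(d,Z \right)} = - \frac{8}{5} + 32 d$ ($o{\left(d,Z \right)} = 32 \left(\frac{1}{-20} + d\right) = 32 \left(- \frac{1}{20} + d\right) = - \frac{8}{5} + 32 d$)
$o{\left(S{\left(-1 \right)},p{\left(5,C{\left(-2 \right)} \right)} \right)} \left(-162 - 769\right) - 1346 = \left(- \frac{8}{5} + 32 \left(- \frac{2}{3}\right)\right) \left(-162 - 769\right) - 1346 = \left(- \frac{8}{5} - \frac{64}{3}\right) \left(-162 - 769\right) - 1346 = \left(- \frac{344}{15}\right) \left(-931\right) - 1346 = \frac{320264}{15} - 1346 = \frac{300074}{15}$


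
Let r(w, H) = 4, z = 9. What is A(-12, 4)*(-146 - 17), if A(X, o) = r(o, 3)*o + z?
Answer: -4075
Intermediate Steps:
A(X, o) = 9 + 4*o (A(X, o) = 4*o + 9 = 9 + 4*o)
A(-12, 4)*(-146 - 17) = (9 + 4*4)*(-146 - 17) = (9 + 16)*(-163) = 25*(-163) = -4075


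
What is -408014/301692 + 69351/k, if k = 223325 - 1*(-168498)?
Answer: -69473313815/59104932258 ≈ -1.1754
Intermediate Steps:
k = 391823 (k = 223325 + 168498 = 391823)
-408014/301692 + 69351/k = -408014/301692 + 69351/391823 = -408014*1/301692 + 69351*(1/391823) = -204007/150846 + 69351/391823 = -69473313815/59104932258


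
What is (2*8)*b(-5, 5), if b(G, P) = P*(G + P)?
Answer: 0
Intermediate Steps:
(2*8)*b(-5, 5) = (2*8)*(5*(-5 + 5)) = 16*(5*0) = 16*0 = 0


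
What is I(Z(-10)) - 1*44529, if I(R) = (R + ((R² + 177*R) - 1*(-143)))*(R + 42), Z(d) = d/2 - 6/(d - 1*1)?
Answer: -90754393/1331 ≈ -68185.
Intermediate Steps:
Z(d) = d/2 - 6/(-1 + d) (Z(d) = d*(½) - 6/(d - 1) = d/2 - 6/(-1 + d))
I(R) = (42 + R)*(143 + R² + 178*R) (I(R) = (R + ((R² + 177*R) + 143))*(42 + R) = (R + (143 + R² + 177*R))*(42 + R) = (143 + R² + 178*R)*(42 + R) = (42 + R)*(143 + R² + 178*R))
I(Z(-10)) - 1*44529 = (6006 + ((-12 + (-10)² - 1*(-10))/(2*(-1 - 10)))³ + 220*((-12 + (-10)² - 1*(-10))/(2*(-1 - 10)))² + 7619*((-12 + (-10)² - 1*(-10))/(2*(-1 - 10)))) - 1*44529 = (6006 + ((½)*(-12 + 100 + 10)/(-11))³ + 220*((½)*(-12 + 100 + 10)/(-11))² + 7619*((½)*(-12 + 100 + 10)/(-11))) - 44529 = (6006 + ((½)*(-1/11)*98)³ + 220*((½)*(-1/11)*98)² + 7619*((½)*(-1/11)*98)) - 44529 = (6006 + (-49/11)³ + 220*(-49/11)² + 7619*(-49/11)) - 44529 = (6006 - 117649/1331 + 220*(2401/121) - 373331/11) - 44529 = (6006 - 117649/1331 + 48020/11 - 373331/11) - 44529 = -31486294/1331 - 44529 = -90754393/1331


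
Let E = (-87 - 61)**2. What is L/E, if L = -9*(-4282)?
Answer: 19269/10952 ≈ 1.7594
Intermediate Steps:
L = 38538
E = 21904 (E = (-148)**2 = 21904)
L/E = 38538/21904 = 38538*(1/21904) = 19269/10952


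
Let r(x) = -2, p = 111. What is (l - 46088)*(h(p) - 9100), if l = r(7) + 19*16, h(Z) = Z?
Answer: 411570354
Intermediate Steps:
l = 302 (l = -2 + 19*16 = -2 + 304 = 302)
(l - 46088)*(h(p) - 9100) = (302 - 46088)*(111 - 9100) = -45786*(-8989) = 411570354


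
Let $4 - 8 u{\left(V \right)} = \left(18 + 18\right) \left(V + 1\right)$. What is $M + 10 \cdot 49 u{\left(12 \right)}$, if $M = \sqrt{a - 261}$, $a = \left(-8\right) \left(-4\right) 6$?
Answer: $-28420 + i \sqrt{69} \approx -28420.0 + 8.3066 i$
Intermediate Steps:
$a = 192$ ($a = 32 \cdot 6 = 192$)
$M = i \sqrt{69}$ ($M = \sqrt{192 - 261} = \sqrt{-69} = i \sqrt{69} \approx 8.3066 i$)
$u{\left(V \right)} = -4 - \frac{9 V}{2}$ ($u{\left(V \right)} = \frac{1}{2} - \frac{\left(18 + 18\right) \left(V + 1\right)}{8} = \frac{1}{2} - \frac{36 \left(1 + V\right)}{8} = \frac{1}{2} - \frac{36 + 36 V}{8} = \frac{1}{2} - \left(\frac{9}{2} + \frac{9 V}{2}\right) = -4 - \frac{9 V}{2}$)
$M + 10 \cdot 49 u{\left(12 \right)} = i \sqrt{69} + 10 \cdot 49 \left(-4 - 54\right) = i \sqrt{69} + 490 \left(-4 - 54\right) = i \sqrt{69} + 490 \left(-58\right) = i \sqrt{69} - 28420 = -28420 + i \sqrt{69}$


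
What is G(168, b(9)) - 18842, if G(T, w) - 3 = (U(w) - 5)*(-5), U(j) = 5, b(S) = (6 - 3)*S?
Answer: -18839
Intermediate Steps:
b(S) = 3*S
G(T, w) = 3 (G(T, w) = 3 + (5 - 5)*(-5) = 3 + 0*(-5) = 3 + 0 = 3)
G(168, b(9)) - 18842 = 3 - 18842 = -18839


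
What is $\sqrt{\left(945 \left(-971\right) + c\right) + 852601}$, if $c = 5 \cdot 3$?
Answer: $i \sqrt{64979} \approx 254.91 i$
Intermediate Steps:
$c = 15$
$\sqrt{\left(945 \left(-971\right) + c\right) + 852601} = \sqrt{\left(945 \left(-971\right) + 15\right) + 852601} = \sqrt{\left(-917595 + 15\right) + 852601} = \sqrt{-917580 + 852601} = \sqrt{-64979} = i \sqrt{64979}$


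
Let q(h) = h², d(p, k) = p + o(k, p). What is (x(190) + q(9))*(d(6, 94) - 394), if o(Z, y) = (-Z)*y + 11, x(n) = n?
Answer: -255011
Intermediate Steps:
o(Z, y) = 11 - Z*y (o(Z, y) = -Z*y + 11 = 11 - Z*y)
d(p, k) = 11 + p - k*p (d(p, k) = p + (11 - k*p) = 11 + p - k*p)
(x(190) + q(9))*(d(6, 94) - 394) = (190 + 9²)*((11 + 6 - 1*94*6) - 394) = (190 + 81)*((11 + 6 - 564) - 394) = 271*(-547 - 394) = 271*(-941) = -255011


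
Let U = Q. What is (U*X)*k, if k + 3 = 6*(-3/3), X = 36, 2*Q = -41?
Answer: 6642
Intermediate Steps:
Q = -41/2 (Q = (½)*(-41) = -41/2 ≈ -20.500)
U = -41/2 ≈ -20.500
k = -9 (k = -3 + 6*(-3/3) = -3 + 6*(-3*⅓) = -3 + 6*(-1) = -3 - 6 = -9)
(U*X)*k = -41/2*36*(-9) = -738*(-9) = 6642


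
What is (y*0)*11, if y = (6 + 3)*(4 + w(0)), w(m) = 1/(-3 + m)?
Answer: 0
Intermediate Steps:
y = 33 (y = (6 + 3)*(4 + 1/(-3 + 0)) = 9*(4 + 1/(-3)) = 9*(4 - 1/3) = 9*(11/3) = 33)
(y*0)*11 = (33*0)*11 = 0*11 = 0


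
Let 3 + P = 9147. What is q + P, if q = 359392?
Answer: 368536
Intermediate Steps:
P = 9144 (P = -3 + 9147 = 9144)
q + P = 359392 + 9144 = 368536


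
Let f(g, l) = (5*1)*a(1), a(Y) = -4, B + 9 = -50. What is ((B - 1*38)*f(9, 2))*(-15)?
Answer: -29100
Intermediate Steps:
B = -59 (B = -9 - 50 = -59)
f(g, l) = -20 (f(g, l) = (5*1)*(-4) = 5*(-4) = -20)
((B - 1*38)*f(9, 2))*(-15) = ((-59 - 1*38)*(-20))*(-15) = ((-59 - 38)*(-20))*(-15) = -97*(-20)*(-15) = 1940*(-15) = -29100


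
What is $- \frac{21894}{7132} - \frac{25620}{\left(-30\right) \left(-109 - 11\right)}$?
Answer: $- \frac{1089751}{106980} \approx -10.186$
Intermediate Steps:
$- \frac{21894}{7132} - \frac{25620}{\left(-30\right) \left(-109 - 11\right)} = \left(-21894\right) \frac{1}{7132} - \frac{25620}{\left(-30\right) \left(-120\right)} = - \frac{10947}{3566} - \frac{25620}{3600} = - \frac{10947}{3566} - \frac{427}{60} = - \frac{1089751}{106980}$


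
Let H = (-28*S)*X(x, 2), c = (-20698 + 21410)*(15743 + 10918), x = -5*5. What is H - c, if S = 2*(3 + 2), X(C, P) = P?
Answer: -18983192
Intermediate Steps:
x = -25
S = 10 (S = 2*5 = 10)
c = 18982632 (c = 712*26661 = 18982632)
H = -560 (H = -28*10*2 = -280*2 = -560)
H - c = -560 - 1*18982632 = -560 - 18982632 = -18983192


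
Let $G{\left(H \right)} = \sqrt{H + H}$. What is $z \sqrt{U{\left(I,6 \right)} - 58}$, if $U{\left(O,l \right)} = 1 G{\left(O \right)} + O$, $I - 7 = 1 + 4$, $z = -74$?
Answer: $- 74 i \sqrt{46 - 2 \sqrt{6}} \approx - 474.41 i$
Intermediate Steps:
$G{\left(H \right)} = \sqrt{2} \sqrt{H}$ ($G{\left(H \right)} = \sqrt{2 H} = \sqrt{2} \sqrt{H}$)
$I = 12$ ($I = 7 + \left(1 + 4\right) = 7 + 5 = 12$)
$U{\left(O,l \right)} = O + \sqrt{2} \sqrt{O}$ ($U{\left(O,l \right)} = 1 \sqrt{2} \sqrt{O} + O = \sqrt{2} \sqrt{O} + O = O + \sqrt{2} \sqrt{O}$)
$z \sqrt{U{\left(I,6 \right)} - 58} = - 74 \sqrt{\left(12 + \sqrt{2} \sqrt{12}\right) - 58} = - 74 \sqrt{\left(12 + \sqrt{2} \cdot 2 \sqrt{3}\right) - 58} = - 74 \sqrt{\left(12 + 2 \sqrt{6}\right) - 58} = - 74 \sqrt{-46 + 2 \sqrt{6}}$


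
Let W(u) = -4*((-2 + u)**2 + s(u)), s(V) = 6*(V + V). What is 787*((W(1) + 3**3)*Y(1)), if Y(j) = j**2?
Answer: -19675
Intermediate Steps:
s(V) = 12*V (s(V) = 6*(2*V) = 12*V)
W(u) = -48*u - 4*(-2 + u)**2 (W(u) = -4*((-2 + u)**2 + 12*u) = -48*u - 4*(-2 + u)**2)
787*((W(1) + 3**3)*Y(1)) = 787*(((-48*1 - 4*(-2 + 1)**2) + 3**3)*1**2) = 787*(((-48 - 4*(-1)**2) + 27)*1) = 787*(((-48 - 4*1) + 27)*1) = 787*(((-48 - 4) + 27)*1) = 787*((-52 + 27)*1) = 787*(-25*1) = 787*(-25) = -19675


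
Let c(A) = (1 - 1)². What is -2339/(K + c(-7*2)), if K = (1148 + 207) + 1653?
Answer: -2339/3008 ≈ -0.77759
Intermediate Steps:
c(A) = 0 (c(A) = 0² = 0)
K = 3008 (K = 1355 + 1653 = 3008)
-2339/(K + c(-7*2)) = -2339/(3008 + 0) = -2339/3008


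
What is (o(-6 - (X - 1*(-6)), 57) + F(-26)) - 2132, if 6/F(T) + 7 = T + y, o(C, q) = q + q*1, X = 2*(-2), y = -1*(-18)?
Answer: -10092/5 ≈ -2018.4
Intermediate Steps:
y = 18
X = -4
o(C, q) = 2*q (o(C, q) = q + q = 2*q)
F(T) = 6/(11 + T) (F(T) = 6/(-7 + (T + 18)) = 6/(-7 + (18 + T)) = 6/(11 + T))
(o(-6 - (X - 1*(-6)), 57) + F(-26)) - 2132 = (2*57 + 6/(11 - 26)) - 2132 = (114 + 6/(-15)) - 2132 = (114 + 6*(-1/15)) - 2132 = (114 - ⅖) - 2132 = 568/5 - 2132 = -10092/5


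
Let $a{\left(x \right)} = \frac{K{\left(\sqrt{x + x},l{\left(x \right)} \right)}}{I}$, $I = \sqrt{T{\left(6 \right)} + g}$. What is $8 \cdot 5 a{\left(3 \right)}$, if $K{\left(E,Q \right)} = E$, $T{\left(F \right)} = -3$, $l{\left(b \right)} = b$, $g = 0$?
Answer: $- 40 i \sqrt{2} \approx - 56.569 i$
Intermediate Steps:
$I = i \sqrt{3}$ ($I = \sqrt{-3 + 0} = \sqrt{-3} = i \sqrt{3} \approx 1.732 i$)
$a{\left(x \right)} = - \frac{i \sqrt{6} \sqrt{x}}{3}$ ($a{\left(x \right)} = \frac{\sqrt{x + x}}{i \sqrt{3}} = \sqrt{2 x} \left(- \frac{i \sqrt{3}}{3}\right) = \sqrt{2} \sqrt{x} \left(- \frac{i \sqrt{3}}{3}\right) = - \frac{i \sqrt{6} \sqrt{x}}{3}$)
$8 \cdot 5 a{\left(3 \right)} = 8 \cdot 5 \left(- \frac{i \sqrt{6} \sqrt{3}}{3}\right) = 40 \left(- i \sqrt{2}\right) = - 40 i \sqrt{2}$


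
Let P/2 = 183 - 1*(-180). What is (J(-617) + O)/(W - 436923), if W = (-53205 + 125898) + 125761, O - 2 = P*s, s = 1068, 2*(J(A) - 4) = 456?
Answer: -775602/238469 ≈ -3.2524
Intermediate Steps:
J(A) = 232 (J(A) = 4 + (½)*456 = 4 + 228 = 232)
P = 726 (P = 2*(183 - 1*(-180)) = 2*(183 + 180) = 2*363 = 726)
O = 775370 (O = 2 + 726*1068 = 2 + 775368 = 775370)
W = 198454 (W = 72693 + 125761 = 198454)
(J(-617) + O)/(W - 436923) = (232 + 775370)/(198454 - 436923) = 775602/(-238469) = 775602*(-1/238469) = -775602/238469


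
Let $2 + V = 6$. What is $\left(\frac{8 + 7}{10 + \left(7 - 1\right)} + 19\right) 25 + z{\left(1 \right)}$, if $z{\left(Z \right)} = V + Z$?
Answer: $\frac{8055}{16} \approx 503.44$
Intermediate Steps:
$V = 4$ ($V = -2 + 6 = 4$)
$z{\left(Z \right)} = 4 + Z$
$\left(\frac{8 + 7}{10 + \left(7 - 1\right)} + 19\right) 25 + z{\left(1 \right)} = \left(\frac{8 + 7}{10 + \left(7 - 1\right)} + 19\right) 25 + \left(4 + 1\right) = \left(\frac{15}{10 + \left(7 - 1\right)} + 19\right) 25 + 5 = \left(\frac{15}{10 + 6} + 19\right) 25 + 5 = \left(\frac{15}{16} + 19\right) 25 + 5 = \frac{319}{16} \cdot 25 + 5 = \frac{7975}{16} + 5 = \frac{8055}{16}$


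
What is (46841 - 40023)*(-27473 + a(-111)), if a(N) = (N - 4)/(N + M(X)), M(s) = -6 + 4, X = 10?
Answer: -21165349212/113 ≈ -1.8730e+8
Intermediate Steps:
M(s) = -2
a(N) = (-4 + N)/(-2 + N) (a(N) = (N - 4)/(N - 2) = (-4 + N)/(-2 + N))
(46841 - 40023)*(-27473 + a(-111)) = (46841 - 40023)*(-27473 + (-4 - 111)/(-2 - 111)) = 6818*(-27473 - 115/(-113)) = 6818*(-27473 - 1/113*(-115)) = 6818*(-27473 + 115/113) = 6818*(-3104334/113) = -21165349212/113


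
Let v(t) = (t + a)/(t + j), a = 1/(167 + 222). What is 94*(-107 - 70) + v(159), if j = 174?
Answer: -2155174754/129537 ≈ -16638.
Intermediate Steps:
a = 1/389 ≈ 0.0025707
v(t) = (1/389 + t)/(174 + t) (v(t) = (t + 1/389)/(t + 174) = (1/389 + t)/(174 + t))
94*(-107 - 70) + v(159) = 94*(-107 - 70) + (1/389 + 159)/(174 + 159) = 94*(-177) + (61852/389)/333 = -16638 + (1/333)*(61852/389) = -16638 + 61852/129537 = -2155174754/129537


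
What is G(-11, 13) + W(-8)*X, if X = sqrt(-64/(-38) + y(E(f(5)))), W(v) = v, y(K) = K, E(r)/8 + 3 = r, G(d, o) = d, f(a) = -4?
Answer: -11 - 16*I*sqrt(4902)/19 ≈ -11.0 - 58.959*I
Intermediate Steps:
E(r) = -24 + 8*r
X = 2*I*sqrt(4902)/19 (X = sqrt(-64/(-38) + (-24 + 8*(-4))) = sqrt(-64*(-1/38) + (-24 - 32)) = sqrt(32/19 - 56) = sqrt(-1032/19) = 2*I*sqrt(4902)/19 ≈ 7.3699*I)
G(-11, 13) + W(-8)*X = -11 - 16*I*sqrt(4902)/19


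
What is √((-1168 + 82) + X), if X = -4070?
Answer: 2*I*√1289 ≈ 71.805*I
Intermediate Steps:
√((-1168 + 82) + X) = √((-1168 + 82) - 4070) = √(-1086 - 4070) = √(-5156) = 2*I*√1289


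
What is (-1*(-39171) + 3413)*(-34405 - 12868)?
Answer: -2013073432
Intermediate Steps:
(-1*(-39171) + 3413)*(-34405 - 12868) = (39171 + 3413)*(-47273) = 42584*(-47273) = -2013073432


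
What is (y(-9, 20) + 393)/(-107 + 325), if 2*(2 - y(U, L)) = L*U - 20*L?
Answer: 685/218 ≈ 3.1422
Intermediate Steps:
y(U, L) = 2 + 10*L - L*U/2 (y(U, L) = 2 - (L*U - 20*L)/2 = 2 - (-20*L + L*U)/2 = 2 + (10*L - L*U/2) = 2 + 10*L - L*U/2)
(y(-9, 20) + 393)/(-107 + 325) = ((2 + 10*20 - ½*20*(-9)) + 393)/(-107 + 325) = ((2 + 200 + 90) + 393)/218 = (292 + 393)*(1/218) = 685*(1/218) = 685/218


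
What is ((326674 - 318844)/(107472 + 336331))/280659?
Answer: 2610/41519102059 ≈ 6.2863e-8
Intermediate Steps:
((326674 - 318844)/(107472 + 336331))/280659 = (7830/443803)*(1/280659) = 2610/41519102059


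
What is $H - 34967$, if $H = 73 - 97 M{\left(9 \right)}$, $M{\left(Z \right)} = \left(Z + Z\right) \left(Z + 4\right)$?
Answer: $-57592$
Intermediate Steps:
$M{\left(Z \right)} = 2 Z \left(4 + Z\right)$
$H = -22625$ ($H = 73 - 97 \cdot 2 \cdot 9 \left(4 + 9\right) = 73 - 97 \cdot 2 \cdot 9 \cdot 13 = 73 - 22698 = -22625$)
$H - 34967 = -22625 - 34967 = -57592$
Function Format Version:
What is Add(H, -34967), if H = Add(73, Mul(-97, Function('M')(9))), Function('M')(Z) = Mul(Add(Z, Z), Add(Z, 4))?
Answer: -57592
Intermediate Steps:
Function('M')(Z) = Mul(2, Z, Add(4, Z)) (Function('M')(Z) = Mul(Mul(2, Z), Add(4, Z)) = Mul(2, Z, Add(4, Z)))
H = -22625 (H = Add(73, Mul(-97, Mul(2, 9, Add(4, 9)))) = Add(73, Mul(-97, Mul(2, 9, 13))) = Add(73, Mul(-97, 234)) = Add(73, -22698) = -22625)
Add(H, -34967) = Add(-22625, -34967) = -57592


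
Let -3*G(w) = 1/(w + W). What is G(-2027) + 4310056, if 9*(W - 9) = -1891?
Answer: 86429552971/20053 ≈ 4.3101e+6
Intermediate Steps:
W = -1810/9 (W = 9 + (1/9)*(-1891) = 9 - 1891/9 = -1810/9 ≈ -201.11)
G(w) = -1/(3*(-1810/9 + w)) (G(w) = -1/(3*(w - 1810/9)) = -1/(3*(-1810/9 + w)))
G(-2027) + 4310056 = -3/(-1810 + 9*(-2027)) + 4310056 = -3/(-1810 - 18243) + 4310056 = -3/(-20053) + 4310056 = -3*(-1/20053) + 4310056 = 3/20053 + 4310056 = 86429552971/20053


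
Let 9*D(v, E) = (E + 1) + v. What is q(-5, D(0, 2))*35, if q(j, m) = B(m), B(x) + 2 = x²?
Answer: -595/9 ≈ -66.111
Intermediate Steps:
D(v, E) = ⅑ + E/9 + v/9 (D(v, E) = ((E + 1) + v)/9 = ((1 + E) + v)/9 = (1 + E + v)/9 = ⅑ + E/9 + v/9)
B(x) = -2 + x²
q(j, m) = -2 + m²
q(-5, D(0, 2))*35 = (-2 + (⅑ + (⅑)*2 + (⅑)*0)²)*35 = (-2 + (⅑ + 2/9 + 0)²)*35 = (-2 + (⅓)²)*35 = (-2 + ⅑)*35 = -17/9*35 = -595/9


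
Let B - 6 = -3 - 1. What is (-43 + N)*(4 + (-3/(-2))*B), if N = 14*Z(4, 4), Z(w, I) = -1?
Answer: -399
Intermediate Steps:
B = 2 (B = 6 + (-3 - 1) = 6 - 4 = 2)
N = -14 (N = 14*(-1) = -14)
(-43 + N)*(4 + (-3/(-2))*B) = (-43 - 14)*(4 - 3/(-2)*2) = -57*(4 - 3*(-½)*2) = -57*(4 + (3/2)*2) = -57*(4 + 3) = -57*7 = -399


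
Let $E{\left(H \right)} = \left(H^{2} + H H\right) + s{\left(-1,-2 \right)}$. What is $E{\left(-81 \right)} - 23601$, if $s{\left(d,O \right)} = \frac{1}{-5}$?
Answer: $- \frac{52396}{5} \approx -10479.0$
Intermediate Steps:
$s{\left(d,O \right)} = - \frac{1}{5}$
$E{\left(H \right)} = - \frac{1}{5} + 2 H^{2}$ ($E{\left(H \right)} = \left(H^{2} + H H\right) - \frac{1}{5} = \left(H^{2} + H^{2}\right) - \frac{1}{5} = 2 H^{2} - \frac{1}{5} = - \frac{1}{5} + 2 H^{2}$)
$E{\left(-81 \right)} - 23601 = \left(- \frac{1}{5} + 2 \left(-81\right)^{2}\right) - 23601 = \left(- \frac{1}{5} + 2 \cdot 6561\right) - 23601 = \left(- \frac{1}{5} + 13122\right) - 23601 = \frac{65609}{5} - 23601 = - \frac{52396}{5}$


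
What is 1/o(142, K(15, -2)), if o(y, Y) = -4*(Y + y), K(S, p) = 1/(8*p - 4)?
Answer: -5/2839 ≈ -0.0017612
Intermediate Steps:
K(S, p) = 1/(-4 + 8*p)
o(y, Y) = -4*Y - 4*y
1/o(142, K(15, -2)) = 1/(-1/(-1 + 2*(-2)) - 4*142) = 1/(-1/(-1 - 4) - 568) = 1/(-1/(-5) - 568) = 1/(-(-1)/5 - 568) = 1/(-4*(-1/20) - 568) = 1/(⅕ - 568) = 1/(-2839/5) = -5/2839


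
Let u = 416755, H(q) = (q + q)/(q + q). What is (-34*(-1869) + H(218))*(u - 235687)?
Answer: 11506328196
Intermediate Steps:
H(q) = 1 (H(q) = (2*q)/((2*q)) = (2*q)*(1/(2*q)) = 1)
(-34*(-1869) + H(218))*(u - 235687) = (-34*(-1869) + 1)*(416755 - 235687) = (63546 + 1)*181068 = 63547*181068 = 11506328196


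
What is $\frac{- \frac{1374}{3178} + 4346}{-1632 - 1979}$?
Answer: $- \frac{6905107}{5737879} \approx -1.2034$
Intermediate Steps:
$\frac{- \frac{1374}{3178} + 4346}{-1632 - 1979} = \frac{\left(-1374\right) \frac{1}{3178} + 4346}{-3611} = \left(- \frac{687}{1589} + 4346\right) \left(- \frac{1}{3611}\right) = \frac{6905107}{1589} \left(- \frac{1}{3611}\right) = - \frac{6905107}{5737879}$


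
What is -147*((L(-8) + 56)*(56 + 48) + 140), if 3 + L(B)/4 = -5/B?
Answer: -731472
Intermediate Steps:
L(B) = -12 - 20/B (L(B) = -12 + 4*(-5/B) = -12 - 20/B)
-147*((L(-8) + 56)*(56 + 48) + 140) = -147*(((-12 - 20/(-8)) + 56)*(56 + 48) + 140) = -147*(((-12 - 20*(-⅛)) + 56)*104 + 140) = -147*(((-12 + 5/2) + 56)*104 + 140) = -147*((-19/2 + 56)*104 + 140) = -147*((93/2)*104 + 140) = -147*(4836 + 140) = -147*4976 = -731472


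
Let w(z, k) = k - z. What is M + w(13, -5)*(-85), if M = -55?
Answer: 1475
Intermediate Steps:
M + w(13, -5)*(-85) = -55 + (-5 - 1*13)*(-85) = -55 + (-5 - 13)*(-85) = -55 - 18*(-85) = -55 + 1530 = 1475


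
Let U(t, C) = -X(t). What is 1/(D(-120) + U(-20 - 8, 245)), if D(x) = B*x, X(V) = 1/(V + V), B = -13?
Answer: 56/87361 ≈ 0.00064102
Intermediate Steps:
X(V) = 1/(2*V)
U(t, C) = -1/(2*t)
D(x) = -13*x
1/(D(-120) + U(-20 - 8, 245)) = 1/(-13*(-120) - 1/(2*(-20 - 8))) = 1/(1560 - 1/2/(-28)) = 1/(1560 - 1/2*(-1/28)) = 1/(1560 + 1/56) = 1/(87361/56) = 56/87361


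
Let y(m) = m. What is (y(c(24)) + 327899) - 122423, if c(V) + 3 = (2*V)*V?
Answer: 206625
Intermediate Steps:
c(V) = -3 + 2*V**2 (c(V) = -3 + (2*V)*V = -3 + 2*V**2)
(y(c(24)) + 327899) - 122423 = ((-3 + 2*24**2) + 327899) - 122423 = ((-3 + 2*576) + 327899) - 122423 = ((-3 + 1152) + 327899) - 122423 = (1149 + 327899) - 122423 = 329048 - 122423 = 206625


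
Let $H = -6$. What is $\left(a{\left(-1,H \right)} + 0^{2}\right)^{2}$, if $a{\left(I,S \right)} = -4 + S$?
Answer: $100$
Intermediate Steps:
$\left(a{\left(-1,H \right)} + 0^{2}\right)^{2} = \left(\left(-4 - 6\right) + 0^{2}\right)^{2} = \left(-10 + 0\right)^{2} = \left(-10\right)^{2} = 100$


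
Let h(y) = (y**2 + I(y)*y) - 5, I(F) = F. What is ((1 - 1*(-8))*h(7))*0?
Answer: 0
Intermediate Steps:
h(y) = -5 + 2*y**2 (h(y) = (y**2 + y*y) - 5 = (y**2 + y**2) - 5 = 2*y**2 - 5 = -5 + 2*y**2)
((1 - 1*(-8))*h(7))*0 = ((1 - 1*(-8))*(-5 + 2*7**2))*0 = ((1 + 8)*(-5 + 2*49))*0 = (9*(-5 + 98))*0 = (9*93)*0 = 837*0 = 0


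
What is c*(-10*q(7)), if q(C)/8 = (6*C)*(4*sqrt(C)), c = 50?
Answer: -672000*sqrt(7) ≈ -1.7779e+6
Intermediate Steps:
q(C) = 192*C**(3/2) (q(C) = 8*((6*C)*(4*sqrt(C))) = 8*(24*C**(3/2)) = 192*C**(3/2))
c*(-10*q(7)) = 50*(-1920*7**(3/2)) = 50*(-1920*7*sqrt(7)) = 50*(-13440*sqrt(7)) = -672000*sqrt(7)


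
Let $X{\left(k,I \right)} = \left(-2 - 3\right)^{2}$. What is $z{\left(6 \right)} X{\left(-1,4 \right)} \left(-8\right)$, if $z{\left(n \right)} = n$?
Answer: $-1200$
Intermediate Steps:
$X{\left(k,I \right)} = 25$ ($X{\left(k,I \right)} = \left(-5\right)^{2} = 25$)
$z{\left(6 \right)} X{\left(-1,4 \right)} \left(-8\right) = 6 \cdot 25 \left(-8\right) = 150 \left(-8\right) = -1200$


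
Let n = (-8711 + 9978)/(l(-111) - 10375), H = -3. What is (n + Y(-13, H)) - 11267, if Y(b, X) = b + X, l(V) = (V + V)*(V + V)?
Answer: -439008980/38909 ≈ -11283.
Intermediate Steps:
l(V) = 4*V**2 (l(V) = (2*V)*(2*V) = 4*V**2)
Y(b, X) = X + b
n = 1267/38909 (n = (-8711 + 9978)/(4*(-111)**2 - 10375) = 1267/(4*12321 - 10375) = 1267/(49284 - 10375) = 1267/38909 ≈ 0.032563)
(n + Y(-13, H)) - 11267 = (1267/38909 + (-3 - 13)) - 11267 = (1267/38909 - 16) - 11267 = -621277/38909 - 11267 = -439008980/38909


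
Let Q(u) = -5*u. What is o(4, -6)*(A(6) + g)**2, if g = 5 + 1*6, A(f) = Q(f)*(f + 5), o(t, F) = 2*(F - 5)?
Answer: -2238742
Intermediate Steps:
o(t, F) = -10 + 2*F (o(t, F) = 2*(-5 + F) = -10 + 2*F)
A(f) = -5*f*(5 + f) (A(f) = (-5*f)*(f + 5) = (-5*f)*(5 + f) = -5*f*(5 + f))
g = 11 (g = 5 + 6 = 11)
o(4, -6)*(A(6) + g)**2 = (-10 + 2*(-6))*(-5*6*(5 + 6) + 11)**2 = (-10 - 12)*(-5*6*11 + 11)**2 = -22*(-330 + 11)**2 = -22*(-319)**2 = -22*101761 = -2238742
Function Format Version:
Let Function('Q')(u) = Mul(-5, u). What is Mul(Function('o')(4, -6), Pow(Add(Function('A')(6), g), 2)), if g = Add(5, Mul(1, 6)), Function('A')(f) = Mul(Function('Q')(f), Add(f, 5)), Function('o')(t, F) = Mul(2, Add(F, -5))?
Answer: -2238742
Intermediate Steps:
Function('o')(t, F) = Add(-10, Mul(2, F)) (Function('o')(t, F) = Mul(2, Add(-5, F)) = Add(-10, Mul(2, F)))
Function('A')(f) = Mul(-5, f, Add(5, f)) (Function('A')(f) = Mul(Mul(-5, f), Add(f, 5)) = Mul(Mul(-5, f), Add(5, f)) = Mul(-5, f, Add(5, f)))
g = 11 (g = Add(5, 6) = 11)
Mul(Function('o')(4, -6), Pow(Add(Function('A')(6), g), 2)) = Mul(Add(-10, Mul(2, -6)), Pow(Add(Mul(-5, 6, Add(5, 6)), 11), 2)) = Mul(Add(-10, -12), Pow(Add(Mul(-5, 6, 11), 11), 2)) = Mul(-22, Pow(Add(-330, 11), 2)) = Mul(-22, Pow(-319, 2)) = Mul(-22, 101761) = -2238742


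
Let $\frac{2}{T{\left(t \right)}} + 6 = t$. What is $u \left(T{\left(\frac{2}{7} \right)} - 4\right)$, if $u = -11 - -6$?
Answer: $\frac{87}{4} \approx 21.75$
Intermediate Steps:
$T{\left(t \right)} = \frac{2}{-6 + t}$
$u = -5$ ($u = -11 + 6 = -5$)
$u \left(T{\left(\frac{2}{7} \right)} - 4\right) = - 5 \left(\frac{2}{-6 + \frac{2}{7}} - 4\right) = - 5 \left(\frac{2}{- \frac{40}{7}} - 4\right) = - 5 \left(2 \left(- \frac{7}{40}\right) - 4\right) = - 5 \left(- \frac{7}{20} - 4\right) = \left(-5\right) \left(- \frac{87}{20}\right) = \frac{87}{4}$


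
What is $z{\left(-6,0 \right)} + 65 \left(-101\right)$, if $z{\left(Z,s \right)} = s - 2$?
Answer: $-6567$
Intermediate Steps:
$z{\left(Z,s \right)} = -2 + s$ ($z{\left(Z,s \right)} = s - 2 = -2 + s$)
$z{\left(-6,0 \right)} + 65 \left(-101\right) = \left(-2 + 0\right) + 65 \left(-101\right) = -2 - 6565 = -6567$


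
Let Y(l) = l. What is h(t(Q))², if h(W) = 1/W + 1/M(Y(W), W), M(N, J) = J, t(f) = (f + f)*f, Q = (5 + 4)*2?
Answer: 1/104976 ≈ 9.5260e-6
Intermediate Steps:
Q = 18 (Q = 9*2 = 18)
t(f) = 2*f² (t(f) = (2*f)*f = 2*f²)
h(W) = 2/W (h(W) = 1/W + 1/W = 2/W)
h(t(Q))² = (2/((2*18²)))² = (2/((2*324)))² = (2/648)² = (2*(1/648))² = (1/324)² = 1/104976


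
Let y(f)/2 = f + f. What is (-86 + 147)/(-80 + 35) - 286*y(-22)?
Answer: 1132499/45 ≈ 25167.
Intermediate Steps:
y(f) = 4*f (y(f) = 2*(f + f) = 2*(2*f) = 4*f)
(-86 + 147)/(-80 + 35) - 286*y(-22) = (-86 + 147)/(-80 + 35) - 1144*(-22) = 61/(-45) - 286*(-88) = 61*(-1/45) + 25168 = -61/45 + 25168 = 1132499/45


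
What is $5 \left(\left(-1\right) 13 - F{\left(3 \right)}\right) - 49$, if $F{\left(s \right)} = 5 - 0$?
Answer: $-139$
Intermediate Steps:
$F{\left(s \right)} = 5$ ($F{\left(s \right)} = 5 + 0 = 5$)
$5 \left(\left(-1\right) 13 - F{\left(3 \right)}\right) - 49 = 5 \left(\left(-1\right) 13 - 5\right) - 49 = 5 \left(-13 - 5\right) - 49 = 5 \left(-18\right) - 49 = -90 - 49 = -139$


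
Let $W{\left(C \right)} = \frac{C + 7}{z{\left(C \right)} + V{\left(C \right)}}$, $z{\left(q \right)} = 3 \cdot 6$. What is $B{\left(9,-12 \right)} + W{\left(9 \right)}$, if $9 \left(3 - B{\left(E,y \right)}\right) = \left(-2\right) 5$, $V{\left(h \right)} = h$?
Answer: $\frac{127}{27} \approx 4.7037$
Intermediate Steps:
$z{\left(q \right)} = 18$
$B{\left(E,y \right)} = \frac{37}{9}$ ($B{\left(E,y \right)} = 3 - \frac{\left(-2\right) 5}{9} = 3 - - \frac{10}{9} = 3 + \frac{10}{9} = \frac{37}{9}$)
$W{\left(C \right)} = \frac{7 + C}{18 + C}$ ($W{\left(C \right)} = \frac{C + 7}{18 + C} = \frac{7 + C}{18 + C}$)
$B{\left(9,-12 \right)} + W{\left(9 \right)} = \frac{37}{9} + \frac{7 + 9}{18 + 9} = \frac{37}{9} + \frac{1}{27} \cdot 16 = \frac{37}{9} + \frac{16}{27} = \frac{127}{27}$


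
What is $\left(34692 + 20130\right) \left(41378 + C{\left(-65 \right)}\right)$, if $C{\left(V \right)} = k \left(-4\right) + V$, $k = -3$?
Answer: $2265519150$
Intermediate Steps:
$C{\left(V \right)} = 12 + V$ ($C{\left(V \right)} = \left(-3\right) \left(-4\right) + V = 12 + V$)
$\left(34692 + 20130\right) \left(41378 + C{\left(-65 \right)}\right) = \left(34692 + 20130\right) \left(41378 + \left(12 - 65\right)\right) = 54822 \left(41378 - 53\right) = 54822 \cdot 41325 = 2265519150$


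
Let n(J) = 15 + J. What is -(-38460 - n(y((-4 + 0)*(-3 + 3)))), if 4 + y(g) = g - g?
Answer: 38471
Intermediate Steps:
y(g) = -4 (y(g) = -4 + (g - g) = -4 + 0 = -4)
-(-38460 - n(y((-4 + 0)*(-3 + 3)))) = -(-38460 - (15 - 4)) = -(-38460 - 1*11) = -(-38460 - 11) = -1*(-38471) = 38471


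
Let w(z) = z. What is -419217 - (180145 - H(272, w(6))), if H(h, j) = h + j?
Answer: -599084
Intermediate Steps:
-419217 - (180145 - H(272, w(6))) = -419217 - (180145 - (272 + 6)) = -419217 - (180145 - 1*278) = -419217 - (180145 - 278) = -419217 - 1*179867 = -419217 - 179867 = -599084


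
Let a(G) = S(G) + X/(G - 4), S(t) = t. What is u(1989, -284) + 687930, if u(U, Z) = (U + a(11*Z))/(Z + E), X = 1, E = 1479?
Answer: 2571451272519/3737960 ≈ 6.8793e+5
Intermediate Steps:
a(G) = G + 1/(-4 + G) (a(G) = G + 1/(G - 4) = G + 1/(-4 + G))
u(U, Z) = (U + (1 - 44*Z + 121*Z²)/(-4 + 11*Z))/(1479 + Z) (u(U, Z) = (U + (1 + (11*Z)² - 44*Z)/(-4 + 11*Z))/(Z + 1479) = (U + (1 + 121*Z² - 44*Z)/(-4 + 11*Z))/(1479 + Z) = (U + (1 - 44*Z + 121*Z²)/(-4 + 11*Z))/(1479 + Z))
u(1989, -284) + 687930 = (1 - 44*(-284) + 121*(-284)² + 1989*(-4 + 11*(-284)))/((-4 + 11*(-284))*(1479 - 284)) + 687930 = (1 + 12496 + 121*80656 + 1989*(-4 - 3124))/(-4 - 3124*1195) + 687930 = (1/1195)*(1 + 12496 + 9759376 + 1989*(-3128))/(-3128) + 687930 = -1/3128*1/1195*(1 + 12496 + 9759376 - 6221592) + 687930 = -1/3128*1/1195*3550281 + 687930 = -3550281/3737960 + 687930 = 2571451272519/3737960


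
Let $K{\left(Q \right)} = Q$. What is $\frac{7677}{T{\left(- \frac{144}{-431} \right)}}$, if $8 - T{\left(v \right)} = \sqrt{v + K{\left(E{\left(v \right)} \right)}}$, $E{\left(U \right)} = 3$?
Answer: $\frac{26470296}{26147} + \frac{7677 \sqrt{619347}}{26147} \approx 1243.4$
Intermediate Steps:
$T{\left(v \right)} = 8 - \sqrt{3 + v}$ ($T{\left(v \right)} = 8 - \sqrt{v + 3} = 8 - \sqrt{3 + v}$)
$\frac{7677}{T{\left(- \frac{144}{-431} \right)}} = \frac{7677}{8 - \sqrt{3 - \frac{144}{-431}}} = \frac{7677}{8 - \sqrt{3 - - \frac{144}{431}}} = \frac{7677}{8 - \sqrt{3 + \frac{144}{431}}} = \frac{7677}{8 - \sqrt{\frac{1437}{431}}} = \frac{7677}{8 - \frac{\sqrt{619347}}{431}}$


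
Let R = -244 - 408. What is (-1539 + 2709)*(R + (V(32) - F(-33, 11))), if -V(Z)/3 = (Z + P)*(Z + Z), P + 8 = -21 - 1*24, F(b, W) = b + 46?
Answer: 3939390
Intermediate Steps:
F(b, W) = 46 + b
P = -53 (P = -8 + (-21 - 1*24) = -8 + (-21 - 24) = -8 - 45 = -53)
R = -652
V(Z) = -6*Z*(-53 + Z) (V(Z) = -3*(Z - 53)*(Z + Z) = -3*(-53 + Z)*2*Z = -6*Z*(-53 + Z))
(-1539 + 2709)*(R + (V(32) - F(-33, 11))) = (-1539 + 2709)*(-652 + (6*32*(53 - 1*32) - (46 - 33))) = 1170*(-652 + (6*32*(53 - 32) - 1*13)) = 1170*(-652 + (6*32*21 - 13)) = 1170*(-652 + (4032 - 13)) = 1170*(-652 + 4019) = 1170*3367 = 3939390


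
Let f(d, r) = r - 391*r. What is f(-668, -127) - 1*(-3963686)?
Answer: 4013216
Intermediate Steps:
f(d, r) = -390*r
f(-668, -127) - 1*(-3963686) = -390*(-127) - 1*(-3963686) = 49530 + 3963686 = 4013216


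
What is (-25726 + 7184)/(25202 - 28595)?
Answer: 18542/3393 ≈ 5.4648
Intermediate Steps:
(-25726 + 7184)/(25202 - 28595) = -18542/(-3393) = -18542*(-1/3393) = 18542/3393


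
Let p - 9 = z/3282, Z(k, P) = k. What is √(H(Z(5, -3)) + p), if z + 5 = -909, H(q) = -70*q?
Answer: I*√919022358/1641 ≈ 18.474*I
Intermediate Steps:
z = -914 (z = -5 - 909 = -914)
p = 14312/1641 (p = 9 - 914/3282 = 9 - 914*1/3282 = 9 - 457/1641 = 14312/1641 ≈ 8.7215)
√(H(Z(5, -3)) + p) = √(-70*5 + 14312/1641) = √(-350 + 14312/1641) = √(-560038/1641) = I*√919022358/1641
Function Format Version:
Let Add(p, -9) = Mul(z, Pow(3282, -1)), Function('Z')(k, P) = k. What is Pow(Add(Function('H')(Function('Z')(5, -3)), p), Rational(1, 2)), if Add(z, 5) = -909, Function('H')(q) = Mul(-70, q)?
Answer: Mul(Rational(1, 1641), I, Pow(919022358, Rational(1, 2))) ≈ Mul(18.474, I)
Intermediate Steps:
z = -914 (z = Add(-5, -909) = -914)
p = Rational(14312, 1641) (p = Add(9, Mul(-914, Pow(3282, -1))) = Add(9, Mul(-914, Rational(1, 3282))) = Add(9, Rational(-457, 1641)) = Rational(14312, 1641) ≈ 8.7215)
Pow(Add(Function('H')(Function('Z')(5, -3)), p), Rational(1, 2)) = Pow(Add(Mul(-70, 5), Rational(14312, 1641)), Rational(1, 2)) = Pow(Add(-350, Rational(14312, 1641)), Rational(1, 2)) = Pow(Rational(-560038, 1641), Rational(1, 2)) = Mul(Rational(1, 1641), I, Pow(919022358, Rational(1, 2)))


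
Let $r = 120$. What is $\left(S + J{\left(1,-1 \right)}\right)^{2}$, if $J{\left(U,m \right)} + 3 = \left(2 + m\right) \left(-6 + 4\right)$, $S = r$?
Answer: $13225$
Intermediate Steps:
$S = 120$
$J{\left(U,m \right)} = -7 - 2 m$ ($J{\left(U,m \right)} = -3 + \left(2 + m\right) \left(-6 + 4\right) = -3 + \left(2 + m\right) \left(-2\right) = -3 - \left(4 + 2 m\right) = -7 - 2 m$)
$\left(S + J{\left(1,-1 \right)}\right)^{2} = \left(120 - 5\right)^{2} = 115^{2} = 13225$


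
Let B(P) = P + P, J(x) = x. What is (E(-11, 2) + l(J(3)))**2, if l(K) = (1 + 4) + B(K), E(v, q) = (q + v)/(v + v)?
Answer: 63001/484 ≈ 130.17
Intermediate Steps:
E(v, q) = (q + v)/(2*v) (E(v, q) = (q + v)/((2*v)) = (q + v)*(1/(2*v)) = (q + v)/(2*v))
B(P) = 2*P
l(K) = 5 + 2*K (l(K) = (1 + 4) + 2*K = 5 + 2*K)
(E(-11, 2) + l(J(3)))**2 = ((1/2)*(2 - 11)/(-11) + (5 + 2*3))**2 = ((1/2)*(-1/11)*(-9) + (5 + 6))**2 = (9/22 + 11)**2 = (251/22)**2 = 63001/484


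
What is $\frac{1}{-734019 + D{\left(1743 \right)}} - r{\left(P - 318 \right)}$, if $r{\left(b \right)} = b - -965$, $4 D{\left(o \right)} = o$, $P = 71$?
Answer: $- \frac{2106851098}{2934333} \approx -718.0$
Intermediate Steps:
$D{\left(o \right)} = \frac{o}{4}$
$r{\left(b \right)} = 965 + b$ ($r{\left(b \right)} = b + 965 = 965 + b$)
$\frac{1}{-734019 + D{\left(1743 \right)}} - r{\left(P - 318 \right)} = \frac{1}{-734019 + \frac{1}{4} \cdot 1743} - \left(965 + \left(71 - 318\right)\right) = \frac{1}{-734019 + \frac{1743}{4}} - \left(965 - 247\right) = \frac{1}{- \frac{2934333}{4}} - 718 = - \frac{4}{2934333} - 718 = - \frac{2106851098}{2934333}$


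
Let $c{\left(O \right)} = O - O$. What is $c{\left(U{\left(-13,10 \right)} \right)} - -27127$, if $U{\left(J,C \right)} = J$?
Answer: $27127$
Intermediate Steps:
$c{\left(O \right)} = 0$
$c{\left(U{\left(-13,10 \right)} \right)} - -27127 = 0 - -27127 = 0 + 27127 = 27127$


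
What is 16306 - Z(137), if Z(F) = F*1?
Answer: 16169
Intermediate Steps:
Z(F) = F
16306 - Z(137) = 16306 - 1*137 = 16306 - 137 = 16169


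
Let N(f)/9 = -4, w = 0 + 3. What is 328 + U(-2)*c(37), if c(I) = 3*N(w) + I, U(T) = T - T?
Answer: 328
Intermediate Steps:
w = 3
N(f) = -36 (N(f) = 9*(-4) = -36)
U(T) = 0
c(I) = -108 + I (c(I) = 3*(-36) + I = -108 + I)
328 + U(-2)*c(37) = 328 + 0*(-108 + 37) = 328 + 0*(-71) = 328 + 0 = 328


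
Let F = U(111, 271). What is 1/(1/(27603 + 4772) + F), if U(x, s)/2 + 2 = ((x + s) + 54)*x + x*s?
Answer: 32375/5081256251 ≈ 6.3715e-6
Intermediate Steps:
U(x, s) = -4 + 2*s*x + 2*x*(54 + s + x) (U(x, s) = -4 + 2*(((x + s) + 54)*x + x*s) = -4 + 2*(((s + x) + 54)*x + s*x) = -4 + 2*((54 + s + x)*x + s*x) = -4 + 2*(x*(54 + s + x) + s*x) = -4 + 2*(s*x + x*(54 + s + x)) = -4 + (2*s*x + 2*x*(54 + s + x)) = -4 + 2*s*x + 2*x*(54 + s + x))
F = 156950 (F = -4 + 2*111**2 + 108*111 + 4*271*111 = -4 + 2*12321 + 11988 + 120324 = -4 + 24642 + 11988 + 120324 = 156950)
1/(1/(27603 + 4772) + F) = 1/(1/(27603 + 4772) + 156950) = 1/(1/32375 + 156950) = 1/(5081256251/32375) = 32375/5081256251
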